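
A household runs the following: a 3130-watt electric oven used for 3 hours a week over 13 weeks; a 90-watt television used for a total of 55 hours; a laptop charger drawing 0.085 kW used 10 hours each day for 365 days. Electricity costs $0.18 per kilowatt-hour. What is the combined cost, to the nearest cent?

$78.71

electric oven: Runtime = 3 h/week × 13 weeks = 39 h
electric oven: 3.13 kW × 39 h = 122.07 kWh
television: 0.09 kW × 55 h = 4.95 kWh
laptop charger: Runtime = 10 h/day × 365 days = 3650 h
laptop charger: 0.085 kW × 3650 h = 310.25 kWh
Total energy = 437.27 kWh
Cost = 437.27 × $0.18 = $78.71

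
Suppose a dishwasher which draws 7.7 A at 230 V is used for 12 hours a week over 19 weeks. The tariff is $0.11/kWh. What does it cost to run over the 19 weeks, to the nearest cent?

Power = 7.7 A × 230 V = 1771 W = 1.771 kW
Runtime = 12 h/week × 19 weeks = 228 h
Energy = 1.771 kW × 228 h = 403.788 kWh
Cost = 403.788 kWh × $0.11/kWh = $44.42

$44.42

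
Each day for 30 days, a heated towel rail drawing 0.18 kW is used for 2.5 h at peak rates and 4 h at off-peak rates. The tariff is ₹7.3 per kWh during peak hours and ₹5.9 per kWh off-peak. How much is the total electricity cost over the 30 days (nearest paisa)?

₹225.99

Peak energy = 0.18 kW × 2.5 h × 30 = 13.5 kWh
Off-peak energy = 0.18 kW × 4 h × 30 = 21.6 kWh
Cost = 13.5 × ₹7.3 + 21.6 × ₹5.9 = ₹98.55 + ₹127.44 = ₹225.99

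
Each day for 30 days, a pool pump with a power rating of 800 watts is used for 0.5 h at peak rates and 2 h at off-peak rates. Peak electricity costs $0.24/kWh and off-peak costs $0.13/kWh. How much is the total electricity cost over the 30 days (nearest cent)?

Peak energy = 0.8 kW × 0.5 h × 30 = 12 kWh
Off-peak energy = 0.8 kW × 2 h × 30 = 48 kWh
Cost = 12 × $0.24 + 48 × $0.13 = $2.88 + $6.24 = $9.12

$9.12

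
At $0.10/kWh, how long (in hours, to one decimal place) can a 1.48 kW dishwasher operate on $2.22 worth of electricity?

Energy available = $2.22 ÷ $0.10/kWh = 22.2 kWh
Hours = 22.2 kWh ÷ 1.48 kW = 15.0 h

15.0 h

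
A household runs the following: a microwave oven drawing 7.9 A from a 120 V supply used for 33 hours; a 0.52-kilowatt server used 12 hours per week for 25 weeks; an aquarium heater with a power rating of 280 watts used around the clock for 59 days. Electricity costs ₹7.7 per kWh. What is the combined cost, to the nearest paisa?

microwave oven: Power = 7.9 A × 120 V = 948 W = 0.948 kW
microwave oven: 0.948 kW × 33 h = 31.284 kWh
server: Runtime = 12 h/week × 25 weeks = 300 h
server: 0.52 kW × 300 h = 156 kWh
aquarium heater: Runtime = 24 h × 59 = 1416 h
aquarium heater: 0.28 kW × 1416 h = 396.48 kWh
Total energy = 583.764 kWh
Cost = 583.764 × ₹7.7 = ₹4494.98

₹4494.98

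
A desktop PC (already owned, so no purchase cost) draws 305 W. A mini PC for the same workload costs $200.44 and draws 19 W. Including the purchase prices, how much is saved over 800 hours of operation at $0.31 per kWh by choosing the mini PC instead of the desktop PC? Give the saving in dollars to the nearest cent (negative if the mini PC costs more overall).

desktop PC: $0.00 + (305/1000) kW × 800 h × $0.31 = $0.00 + $75.64 = $75.64
mini PC: $200.44 + (19/1000) kW × 800 h × $0.31 = $200.44 + $4.712 = $205.152
Saving = $75.64 − $205.152 = −$129.512 → -$129.51

-$129.51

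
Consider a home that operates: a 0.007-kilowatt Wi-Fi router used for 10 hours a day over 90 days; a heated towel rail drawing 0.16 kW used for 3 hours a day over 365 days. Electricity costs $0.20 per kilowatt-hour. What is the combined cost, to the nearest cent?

$36.30

Wi-Fi router: Runtime = 10 h/day × 90 days = 900 h
Wi-Fi router: 0.007 kW × 900 h = 6.3 kWh
heated towel rail: Runtime = 3 h/day × 365 days = 1095 h
heated towel rail: 0.16 kW × 1095 h = 175.2 kWh
Total energy = 181.5 kWh
Cost = 181.5 × $0.20 = $36.30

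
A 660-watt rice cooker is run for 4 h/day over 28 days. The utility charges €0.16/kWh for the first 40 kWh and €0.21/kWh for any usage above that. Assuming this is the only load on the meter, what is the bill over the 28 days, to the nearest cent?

Runtime = 4 h/day × 28 days = 112 h
Energy = 0.66 kW × 112 h = 73.92 kWh
Tier 1 (0–40 kWh): 40 × €0.16 = €6.4
Above 40 kWh: 33.92 × €0.21 = €7.1232
Bill = €13.52

€13.52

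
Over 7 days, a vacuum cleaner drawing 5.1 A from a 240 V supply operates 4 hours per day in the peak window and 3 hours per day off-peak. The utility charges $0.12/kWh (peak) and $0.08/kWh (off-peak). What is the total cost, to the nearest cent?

Power = 5.1 A × 240 V = 1224 W = 1.224 kW
Peak energy = 1.224 kW × 4 h × 7 = 34.272 kWh
Off-peak energy = 1.224 kW × 3 h × 7 = 25.704 kWh
Cost = 34.272 × $0.12 + 25.704 × $0.08 = $4.11264 + $2.05632 = $6.17

$6.17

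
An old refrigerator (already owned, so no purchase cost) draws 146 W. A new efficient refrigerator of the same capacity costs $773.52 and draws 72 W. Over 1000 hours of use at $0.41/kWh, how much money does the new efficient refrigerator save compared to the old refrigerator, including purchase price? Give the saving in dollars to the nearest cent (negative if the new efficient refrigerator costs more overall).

old refrigerator: $0.00 + (146/1000) kW × 1000 h × $0.41 = $0.00 + $59.86 = $59.86
new efficient refrigerator: $773.52 + (72/1000) kW × 1000 h × $0.41 = $773.52 + $29.52 = $803.04
Saving = $59.86 − $803.04 = −$743.18

-$743.18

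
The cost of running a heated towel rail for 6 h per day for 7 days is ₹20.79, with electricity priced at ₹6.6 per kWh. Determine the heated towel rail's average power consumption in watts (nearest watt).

Energy = ₹20.79 ÷ ₹6.6/kWh = 3.15 kWh
Runtime = 6 h/day × 7 days = 42 h
Power = 3.15 kWh ÷ 42 h = 0.075 kW = 75 W

75 W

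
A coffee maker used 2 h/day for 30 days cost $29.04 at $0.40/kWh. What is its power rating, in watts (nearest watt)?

Energy = $29.04 ÷ $0.40/kWh = 72.6 kWh
Runtime = 2 h/day × 30 days = 60 h
Power = 72.6 kWh ÷ 60 h = 1.21 kW = 1210 W

1210 W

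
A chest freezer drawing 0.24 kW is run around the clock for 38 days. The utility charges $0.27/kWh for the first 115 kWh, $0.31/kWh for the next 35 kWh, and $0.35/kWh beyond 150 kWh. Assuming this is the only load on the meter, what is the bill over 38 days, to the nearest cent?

Runtime = 24 h × 38 = 912 h
Energy = 0.24 kW × 912 h = 218.88 kWh
Tier 1 (0–115 kWh): 115 × $0.27 = $31.05
Tier 2 (115–150 kWh): 35 × $0.31 = $10.85
Above 150 kWh: 68.88 × $0.35 = $24.108
Bill = $66.01

$66.01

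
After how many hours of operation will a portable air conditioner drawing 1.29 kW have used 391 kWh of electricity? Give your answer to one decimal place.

Hours = 391 kWh ÷ 1.29 kW = 303.1 h

303.1 h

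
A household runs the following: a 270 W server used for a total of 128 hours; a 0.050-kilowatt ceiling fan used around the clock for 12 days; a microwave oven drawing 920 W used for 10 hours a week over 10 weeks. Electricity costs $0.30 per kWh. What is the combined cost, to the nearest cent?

$42.29

server: 0.27 kW × 128 h = 34.56 kWh
ceiling fan: Runtime = 24 h × 12 = 288 h
ceiling fan: 0.05 kW × 288 h = 14.4 kWh
microwave oven: Runtime = 10 h/week × 10 weeks = 100 h
microwave oven: 0.92 kW × 100 h = 92 kWh
Total energy = 140.96 kWh
Cost = 140.96 × $0.30 = $42.29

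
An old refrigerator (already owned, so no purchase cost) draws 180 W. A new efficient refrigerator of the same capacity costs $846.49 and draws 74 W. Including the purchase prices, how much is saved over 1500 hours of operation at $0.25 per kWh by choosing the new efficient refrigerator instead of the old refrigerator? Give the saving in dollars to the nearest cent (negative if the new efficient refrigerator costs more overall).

old refrigerator: $0.00 + (180/1000) kW × 1500 h × $0.25 = $0.00 + $67.5 = $67.5
new efficient refrigerator: $846.49 + (74/1000) kW × 1500 h × $0.25 = $846.49 + $27.75 = $874.24
Saving = $67.5 − $874.24 = −$806.74

-$806.74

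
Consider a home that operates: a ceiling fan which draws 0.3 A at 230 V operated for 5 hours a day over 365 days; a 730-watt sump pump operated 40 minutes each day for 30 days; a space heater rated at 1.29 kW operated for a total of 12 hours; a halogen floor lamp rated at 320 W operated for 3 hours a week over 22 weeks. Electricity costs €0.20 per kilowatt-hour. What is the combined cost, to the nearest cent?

€35.43

ceiling fan: Power = 0.3 A × 230 V = 69 W = 0.069 kW
ceiling fan: Runtime = 5 h/day × 365 days = 1825 h
ceiling fan: 0.069 kW × 1825 h = 125.925 kWh
sump pump: Runtime = 40 min × 30 = 1200 min = 20 h
sump pump: 0.73 kW × 20 h = 14.6 kWh
space heater: 1.29 kW × 12 h = 15.48 kWh
halogen floor lamp: Runtime = 3 h/week × 22 weeks = 66 h
halogen floor lamp: 0.32 kW × 66 h = 21.12 kWh
Total energy = 177.125 kWh
Cost = 177.125 × €0.20 = €35.43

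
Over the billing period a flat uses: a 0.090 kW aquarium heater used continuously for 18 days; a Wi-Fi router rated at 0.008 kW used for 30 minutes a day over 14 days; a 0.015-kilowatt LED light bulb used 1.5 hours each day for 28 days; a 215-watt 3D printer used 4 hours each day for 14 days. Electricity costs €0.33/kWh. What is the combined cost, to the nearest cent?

€17.03

aquarium heater: Runtime = 24 h × 18 = 432 h
aquarium heater: 0.09 kW × 432 h = 38.88 kWh
Wi-Fi router: Runtime = 30 min × 14 = 420 min = 7 h
Wi-Fi router: 0.008 kW × 7 h = 0.056 kWh
LED light bulb: Runtime = 1.5 h/day × 28 days = 42 h
LED light bulb: 0.015 kW × 42 h = 0.63 kWh
3D printer: Runtime = 4 h/day × 14 days = 56 h
3D printer: 0.215 kW × 56 h = 12.04 kWh
Total energy = 51.606 kWh
Cost = 51.606 × €0.33 = €17.03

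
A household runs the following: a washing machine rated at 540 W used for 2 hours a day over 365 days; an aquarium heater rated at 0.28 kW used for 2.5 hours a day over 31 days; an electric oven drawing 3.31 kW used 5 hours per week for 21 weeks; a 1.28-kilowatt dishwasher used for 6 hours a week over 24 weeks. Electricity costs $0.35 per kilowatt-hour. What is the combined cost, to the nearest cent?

washing machine: Runtime = 2 h/day × 365 days = 730 h
washing machine: 0.54 kW × 730 h = 394.2 kWh
aquarium heater: Runtime = 2.5 h/day × 31 days = 77.5 h
aquarium heater: 0.28 kW × 77.5 h = 21.7 kWh
electric oven: Runtime = 5 h/week × 21 weeks = 105 h
electric oven: 3.31 kW × 105 h = 347.55 kWh
dishwasher: Runtime = 6 h/week × 24 weeks = 144 h
dishwasher: 1.28 kW × 144 h = 184.32 kWh
Total energy = 947.77 kWh
Cost = 947.77 × $0.35 = $331.72

$331.72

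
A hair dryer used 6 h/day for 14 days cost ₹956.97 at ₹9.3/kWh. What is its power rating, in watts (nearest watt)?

Energy = ₹956.97 ÷ ₹9.3/kWh = 102.9 kWh
Runtime = 6 h/day × 14 days = 84 h
Power = 102.9 kWh ÷ 84 h = 1.225 kW = 1225 W

1225 W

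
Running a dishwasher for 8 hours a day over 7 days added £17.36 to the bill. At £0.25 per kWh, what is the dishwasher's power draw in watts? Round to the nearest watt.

1240 W

Energy = £17.36 ÷ £0.25/kWh = 69.44 kWh
Runtime = 8 h/day × 7 days = 56 h
Power = 69.44 kWh ÷ 56 h = 1.24 kW = 1240 W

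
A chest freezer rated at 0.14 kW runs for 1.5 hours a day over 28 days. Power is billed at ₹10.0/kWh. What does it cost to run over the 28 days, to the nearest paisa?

Runtime = 1.5 h/day × 28 days = 42 h
Energy = 0.14 kW × 42 h = 5.88 kWh
Cost = 5.88 kWh × ₹10.0/kWh = ₹58.80

₹58.80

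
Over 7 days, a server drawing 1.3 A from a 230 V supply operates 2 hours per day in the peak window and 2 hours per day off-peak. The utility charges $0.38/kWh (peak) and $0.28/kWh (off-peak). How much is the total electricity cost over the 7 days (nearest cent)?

Power = 1.3 A × 230 V = 299 W = 0.299 kW
Peak energy = 0.299 kW × 2 h × 7 = 4.186 kWh
Off-peak energy = 0.299 kW × 2 h × 7 = 4.186 kWh
Cost = 4.186 × $0.38 + 4.186 × $0.28 = $1.59068 + $1.17208 = $2.76

$2.76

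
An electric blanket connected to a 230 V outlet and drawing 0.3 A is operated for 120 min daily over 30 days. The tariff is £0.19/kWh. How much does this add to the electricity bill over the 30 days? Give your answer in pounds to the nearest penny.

£0.79

Power = 0.3 A × 230 V = 69 W = 0.069 kW
Runtime = 120 min × 30 = 3600 min = 60 h
Energy = 0.069 kW × 60 h = 4.14 kWh
Cost = 4.14 kWh × £0.19/kWh = £0.79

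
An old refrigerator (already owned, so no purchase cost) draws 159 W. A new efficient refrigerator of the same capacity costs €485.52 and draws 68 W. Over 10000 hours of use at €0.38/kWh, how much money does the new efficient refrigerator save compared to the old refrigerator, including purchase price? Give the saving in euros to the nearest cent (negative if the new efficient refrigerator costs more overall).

old refrigerator: €0.00 + (159/1000) kW × 10000 h × €0.38 = €0.00 + €604.2 = €604.2
new efficient refrigerator: €485.52 + (68/1000) kW × 10000 h × €0.38 = €485.52 + €258.4 = €743.92
Saving = €604.2 − €743.92 = −€139.72

-€139.72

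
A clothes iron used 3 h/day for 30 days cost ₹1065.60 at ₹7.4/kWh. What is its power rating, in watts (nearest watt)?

1600 W

Energy = ₹1065.60 ÷ ₹7.4/kWh = 144 kWh
Runtime = 3 h/day × 30 days = 90 h
Power = 144 kWh ÷ 90 h = 1.6 kW = 1600 W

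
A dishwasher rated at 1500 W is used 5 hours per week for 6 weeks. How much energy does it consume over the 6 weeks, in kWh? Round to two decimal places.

45.00 kWh

Runtime = 5 h/week × 6 weeks = 30 h
Energy = 1.5 kW × 30 h = 45 kWh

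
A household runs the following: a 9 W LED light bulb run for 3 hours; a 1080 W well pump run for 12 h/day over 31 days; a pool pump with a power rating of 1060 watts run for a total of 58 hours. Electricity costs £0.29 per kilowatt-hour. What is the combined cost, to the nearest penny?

£134.35

LED light bulb: 0.009 kW × 3 h = 0.027 kWh
well pump: Runtime = 12 h/day × 31 days = 372 h
well pump: 1.08 kW × 372 h = 401.76 kWh
pool pump: 1.06 kW × 58 h = 61.48 kWh
Total energy = 463.267 kWh
Cost = 463.267 × £0.29 = £134.35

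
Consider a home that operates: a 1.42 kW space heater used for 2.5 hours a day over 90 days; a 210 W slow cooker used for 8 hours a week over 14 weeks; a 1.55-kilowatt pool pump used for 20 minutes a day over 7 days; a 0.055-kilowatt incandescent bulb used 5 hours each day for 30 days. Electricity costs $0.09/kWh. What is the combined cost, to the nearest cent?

$31.94

space heater: Runtime = 2.5 h/day × 90 days = 225 h
space heater: 1.42 kW × 225 h = 319.5 kWh
slow cooker: Runtime = 8 h/week × 14 weeks = 112 h
slow cooker: 0.21 kW × 112 h = 23.52 kWh
pool pump: Runtime = 20 min × 7 = 140 min = 2.333333… h
pool pump: 1.55 kW × 2.333333… h = 3.616666… kWh
incandescent bulb: Runtime = 5 h/day × 30 days = 150 h
incandescent bulb: 0.055 kW × 150 h = 8.25 kWh
Total energy = 354.886666… kWh
Cost = 354.886666… × $0.09 = $31.94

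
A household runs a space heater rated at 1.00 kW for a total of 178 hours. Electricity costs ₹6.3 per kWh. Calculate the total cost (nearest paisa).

Energy = 1 kW × 178 h = 178 kWh
Cost = 178 kWh × ₹6.3/kWh = ₹1121.40

₹1121.40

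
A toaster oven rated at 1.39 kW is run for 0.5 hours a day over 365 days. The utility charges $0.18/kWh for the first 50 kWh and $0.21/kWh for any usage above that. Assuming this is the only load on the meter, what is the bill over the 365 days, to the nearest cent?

Runtime = 0.5 h/day × 365 days = 182.5 h
Energy = 1.39 kW × 182.5 h = 253.675 kWh
Tier 1 (0–50 kWh): 50 × $0.18 = $9
Above 50 kWh: 203.675 × $0.21 = $42.77175
Bill = $51.77

$51.77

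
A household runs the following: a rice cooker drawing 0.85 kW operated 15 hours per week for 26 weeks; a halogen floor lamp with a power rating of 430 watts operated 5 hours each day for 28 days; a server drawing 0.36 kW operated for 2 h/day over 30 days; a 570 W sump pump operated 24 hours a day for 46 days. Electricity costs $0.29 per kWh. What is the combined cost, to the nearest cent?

$302.35

rice cooker: Runtime = 15 h/week × 26 weeks = 390 h
rice cooker: 0.85 kW × 390 h = 331.5 kWh
halogen floor lamp: Runtime = 5 h/day × 28 days = 140 h
halogen floor lamp: 0.43 kW × 140 h = 60.2 kWh
server: Runtime = 2 h/day × 30 days = 60 h
server: 0.36 kW × 60 h = 21.6 kWh
sump pump: Runtime = 24 h × 46 = 1104 h
sump pump: 0.57 kW × 1104 h = 629.28 kWh
Total energy = 1042.58 kWh
Cost = 1042.58 × $0.29 = $302.35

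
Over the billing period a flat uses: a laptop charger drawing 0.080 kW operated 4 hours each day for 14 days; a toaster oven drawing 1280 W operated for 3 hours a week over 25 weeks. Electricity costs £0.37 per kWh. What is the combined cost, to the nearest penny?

laptop charger: Runtime = 4 h/day × 14 days = 56 h
laptop charger: 0.08 kW × 56 h = 4.48 kWh
toaster oven: Runtime = 3 h/week × 25 weeks = 75 h
toaster oven: 1.28 kW × 75 h = 96 kWh
Total energy = 100.48 kWh
Cost = 100.48 × £0.37 = £37.18

£37.18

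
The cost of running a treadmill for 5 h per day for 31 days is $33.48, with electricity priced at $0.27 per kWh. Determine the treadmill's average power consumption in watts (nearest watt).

Energy = $33.48 ÷ $0.27/kWh = 124 kWh
Runtime = 5 h/day × 31 days = 155 h
Power = 124 kWh ÷ 155 h = 0.8 kW = 800 W

800 W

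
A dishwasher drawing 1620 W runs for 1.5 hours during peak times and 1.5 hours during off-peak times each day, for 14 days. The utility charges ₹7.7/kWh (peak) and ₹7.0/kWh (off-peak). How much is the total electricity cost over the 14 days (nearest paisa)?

₹500.09

Peak energy = 1.62 kW × 1.5 h × 14 = 34.02 kWh
Off-peak energy = 1.62 kW × 1.5 h × 14 = 34.02 kWh
Cost = 34.02 × ₹7.7 + 34.02 × ₹7.0 = ₹261.954 + ₹238.14 = ₹500.09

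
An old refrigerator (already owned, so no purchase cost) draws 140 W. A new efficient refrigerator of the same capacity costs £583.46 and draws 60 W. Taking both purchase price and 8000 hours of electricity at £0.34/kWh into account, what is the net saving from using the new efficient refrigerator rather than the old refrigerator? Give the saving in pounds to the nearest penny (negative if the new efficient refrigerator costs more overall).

old refrigerator: £0.00 + (140/1000) kW × 8000 h × £0.34 = £0.00 + £380.8 = £380.8
new efficient refrigerator: £583.46 + (60/1000) kW × 8000 h × £0.34 = £583.46 + £163.2 = £746.66
Saving = £380.8 − £746.66 = −£365.86

-£365.86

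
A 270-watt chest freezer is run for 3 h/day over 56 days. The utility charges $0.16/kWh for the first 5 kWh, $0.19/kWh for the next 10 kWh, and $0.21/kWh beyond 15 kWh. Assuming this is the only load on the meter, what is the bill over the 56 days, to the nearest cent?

$9.08

Runtime = 3 h/day × 56 days = 168 h
Energy = 0.27 kW × 168 h = 45.36 kWh
Tier 1 (0–5 kWh): 5 × $0.16 = $0.8
Tier 2 (5–15 kWh): 10 × $0.19 = $1.9
Above 15 kWh: 30.36 × $0.21 = $6.3756
Bill = $9.08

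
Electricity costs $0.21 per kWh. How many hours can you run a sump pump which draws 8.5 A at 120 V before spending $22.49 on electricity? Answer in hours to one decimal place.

105.0 h

Power = 8.5 A × 120 V = 1020 W = 1.02 kW
Energy available = $22.49 ÷ $0.21/kWh = 107.0952 kWh
Hours = 107.0952 kWh ÷ 1.02 kW = 105.0 h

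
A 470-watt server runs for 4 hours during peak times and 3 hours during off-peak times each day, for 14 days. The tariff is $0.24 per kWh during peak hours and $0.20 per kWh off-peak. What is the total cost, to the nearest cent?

$10.26

Peak energy = 0.47 kW × 4 h × 14 = 26.32 kWh
Off-peak energy = 0.47 kW × 3 h × 14 = 19.74 kWh
Cost = 26.32 × $0.24 + 19.74 × $0.20 = $6.3168 + $3.948 = $10.26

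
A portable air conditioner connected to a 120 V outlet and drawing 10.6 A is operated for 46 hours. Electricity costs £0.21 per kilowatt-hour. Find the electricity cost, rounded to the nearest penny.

Power = 10.6 A × 120 V = 1272 W = 1.272 kW
Energy = 1.272 kW × 46 h = 58.512 kWh
Cost = 58.512 kWh × £0.21/kWh = £12.29

£12.29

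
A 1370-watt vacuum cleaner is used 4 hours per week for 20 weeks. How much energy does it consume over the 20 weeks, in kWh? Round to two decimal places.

109.60 kWh

Runtime = 4 h/week × 20 weeks = 80 h
Energy = 1.37 kW × 80 h = 109.6 kWh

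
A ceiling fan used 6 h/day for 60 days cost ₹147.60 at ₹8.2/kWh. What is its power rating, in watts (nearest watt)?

50 W

Energy = ₹147.60 ÷ ₹8.2/kWh = 18 kWh
Runtime = 6 h/day × 60 days = 360 h
Power = 18 kWh ÷ 360 h = 0.05 kW = 50 W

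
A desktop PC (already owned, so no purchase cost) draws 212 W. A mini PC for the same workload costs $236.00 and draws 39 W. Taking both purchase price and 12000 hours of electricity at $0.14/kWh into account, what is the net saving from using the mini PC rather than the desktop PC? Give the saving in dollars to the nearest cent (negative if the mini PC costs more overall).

$54.64

desktop PC: $0.00 + (212/1000) kW × 12000 h × $0.14 = $0.00 + $356.16 = $356.16
mini PC: $236.00 + (39/1000) kW × 12000 h × $0.14 = $236.00 + $65.52 = $301.52
Saving = $356.16 − $301.52 = $54.64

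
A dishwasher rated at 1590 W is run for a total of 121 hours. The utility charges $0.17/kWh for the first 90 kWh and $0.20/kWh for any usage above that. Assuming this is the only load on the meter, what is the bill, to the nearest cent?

Energy = 1.59 kW × 121 h = 192.39 kWh
Tier 1 (0–90 kWh): 90 × $0.17 = $15.3
Above 90 kWh: 102.39 × $0.20 = $20.478
Bill = $35.78

$35.78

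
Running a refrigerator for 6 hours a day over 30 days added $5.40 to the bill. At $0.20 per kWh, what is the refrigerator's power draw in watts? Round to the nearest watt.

Energy = $5.40 ÷ $0.20/kWh = 27 kWh
Runtime = 6 h/day × 30 days = 180 h
Power = 27 kWh ÷ 180 h = 0.15 kW = 150 W

150 W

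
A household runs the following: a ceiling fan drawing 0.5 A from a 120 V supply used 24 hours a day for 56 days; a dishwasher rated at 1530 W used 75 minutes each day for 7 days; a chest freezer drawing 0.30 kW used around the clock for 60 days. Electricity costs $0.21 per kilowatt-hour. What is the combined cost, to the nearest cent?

$110.47

ceiling fan: Power = 0.5 A × 120 V = 60 W = 0.06 kW
ceiling fan: Runtime = 24 h × 56 = 1344 h
ceiling fan: 0.06 kW × 1344 h = 80.64 kWh
dishwasher: Runtime = 75 min × 7 = 525 min = 8.75 h
dishwasher: 1.53 kW × 8.75 h = 13.3875 kWh
chest freezer: Runtime = 24 h × 60 = 1440 h
chest freezer: 0.3 kW × 1440 h = 432 kWh
Total energy = 526.0275 kWh
Cost = 526.0275 × $0.21 = $110.47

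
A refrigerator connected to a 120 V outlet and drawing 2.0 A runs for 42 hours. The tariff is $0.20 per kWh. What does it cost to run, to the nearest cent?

$2.02

Power = 2.0 A × 120 V = 240 W = 0.24 kW
Energy = 0.24 kW × 42 h = 10.08 kWh
Cost = 10.08 kWh × $0.20/kWh = $2.02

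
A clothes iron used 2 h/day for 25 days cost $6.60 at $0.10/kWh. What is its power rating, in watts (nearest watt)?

1320 W

Energy = $6.60 ÷ $0.10/kWh = 66 kWh
Runtime = 2 h/day × 25 days = 50 h
Power = 66 kWh ÷ 50 h = 1.32 kW = 1320 W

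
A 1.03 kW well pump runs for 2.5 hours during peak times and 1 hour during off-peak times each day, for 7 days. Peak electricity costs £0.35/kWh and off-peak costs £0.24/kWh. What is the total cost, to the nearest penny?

Peak energy = 1.03 kW × 2.5 h × 7 = 18.025 kWh
Off-peak energy = 1.03 kW × 1 h × 7 = 7.21 kWh
Cost = 18.025 × £0.35 + 7.21 × £0.24 = £6.30875 + £1.7304 = £8.04

£8.04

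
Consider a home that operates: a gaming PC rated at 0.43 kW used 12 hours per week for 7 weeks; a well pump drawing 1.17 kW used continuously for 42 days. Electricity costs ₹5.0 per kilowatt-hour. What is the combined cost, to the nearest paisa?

₹6077.40

gaming PC: Runtime = 12 h/week × 7 weeks = 84 h
gaming PC: 0.43 kW × 84 h = 36.12 kWh
well pump: Runtime = 24 h × 42 = 1008 h
well pump: 1.17 kW × 1008 h = 1179.36 kWh
Total energy = 1215.48 kWh
Cost = 1215.48 × ₹5.0 = ₹6077.40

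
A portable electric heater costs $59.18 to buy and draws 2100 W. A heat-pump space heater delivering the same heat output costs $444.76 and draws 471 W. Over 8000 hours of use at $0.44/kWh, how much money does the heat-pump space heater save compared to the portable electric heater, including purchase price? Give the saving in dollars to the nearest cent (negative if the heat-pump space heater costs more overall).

$5348.50

portable electric heater: $59.18 + (2100/1000) kW × 8000 h × $0.44 = $59.18 + $7392 = $7451.18
heat-pump space heater: $444.76 + (471/1000) kW × 8000 h × $0.44 = $444.76 + $1657.92 = $2102.68
Saving = $7451.18 − $2102.68 = $5348.5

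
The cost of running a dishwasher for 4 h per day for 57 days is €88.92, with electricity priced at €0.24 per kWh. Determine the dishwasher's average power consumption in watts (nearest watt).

Energy = €88.92 ÷ €0.24/kWh = 370.5 kWh
Runtime = 4 h/day × 57 days = 228 h
Power = 370.5 kWh ÷ 228 h = 1.625 kW = 1625 W

1625 W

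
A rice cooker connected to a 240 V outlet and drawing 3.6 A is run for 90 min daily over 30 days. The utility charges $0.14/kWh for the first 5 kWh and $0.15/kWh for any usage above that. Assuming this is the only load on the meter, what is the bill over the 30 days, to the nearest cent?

Power = 3.6 A × 240 V = 864 W = 0.864 kW
Runtime = 90 min × 30 = 2700 min = 45 h
Energy = 0.864 kW × 45 h = 38.88 kWh
Tier 1 (0–5 kWh): 5 × $0.14 = $0.7
Above 5 kWh: 33.88 × $0.15 = $5.082
Bill = $5.78

$5.78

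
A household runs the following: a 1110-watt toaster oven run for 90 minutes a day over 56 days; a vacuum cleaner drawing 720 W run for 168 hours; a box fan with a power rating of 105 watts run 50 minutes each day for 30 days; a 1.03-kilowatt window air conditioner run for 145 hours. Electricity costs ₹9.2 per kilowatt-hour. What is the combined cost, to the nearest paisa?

toaster oven: Runtime = 90 min × 56 = 5040 min = 84 h
toaster oven: 1.11 kW × 84 h = 93.24 kWh
vacuum cleaner: 0.72 kW × 168 h = 120.96 kWh
box fan: Runtime = 50 min × 30 = 1500 min = 25 h
box fan: 0.105 kW × 25 h = 2.625 kWh
window air conditioner: 1.03 kW × 145 h = 149.35 kWh
Total energy = 366.175 kWh
Cost = 366.175 × ₹9.2 = ₹3368.81

₹3368.81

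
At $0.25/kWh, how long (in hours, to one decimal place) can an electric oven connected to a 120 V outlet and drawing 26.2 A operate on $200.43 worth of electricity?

Power = 26.2 A × 120 V = 3144 W = 3.144 kW
Energy available = $200.43 ÷ $0.25/kWh = 801.72 kWh
Hours = 801.72 kWh ÷ 3.144 kW = 255.0 h

255.0 h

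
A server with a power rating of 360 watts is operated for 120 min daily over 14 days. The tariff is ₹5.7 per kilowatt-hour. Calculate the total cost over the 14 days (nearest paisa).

₹57.46

Runtime = 120 min × 14 = 1680 min = 28 h
Energy = 0.36 kW × 28 h = 10.08 kWh
Cost = 10.08 kWh × ₹5.7/kWh = ₹57.46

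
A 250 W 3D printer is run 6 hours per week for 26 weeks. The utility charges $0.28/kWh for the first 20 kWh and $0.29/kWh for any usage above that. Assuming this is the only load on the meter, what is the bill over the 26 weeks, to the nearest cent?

$11.11

Runtime = 6 h/week × 26 weeks = 156 h
Energy = 0.25 kW × 156 h = 39 kWh
Tier 1 (0–20 kWh): 20 × $0.28 = $5.6
Above 20 kWh: 19 × $0.29 = $5.51
Bill = $11.11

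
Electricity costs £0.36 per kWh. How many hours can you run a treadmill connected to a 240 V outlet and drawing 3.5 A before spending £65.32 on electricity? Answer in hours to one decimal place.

Power = 3.5 A × 240 V = 840 W = 0.84 kW
Energy available = £65.32 ÷ £0.36/kWh = 181.4444 kWh
Hours = 181.4444 kWh ÷ 0.84 kW = 216.0 h

216.0 h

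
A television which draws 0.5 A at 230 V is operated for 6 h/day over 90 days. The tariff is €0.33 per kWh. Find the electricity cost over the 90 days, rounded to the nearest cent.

€20.49

Power = 0.5 A × 230 V = 115 W = 0.115 kW
Runtime = 6 h/day × 90 days = 540 h
Energy = 0.115 kW × 540 h = 62.1 kWh
Cost = 62.1 kWh × €0.33/kWh = €20.49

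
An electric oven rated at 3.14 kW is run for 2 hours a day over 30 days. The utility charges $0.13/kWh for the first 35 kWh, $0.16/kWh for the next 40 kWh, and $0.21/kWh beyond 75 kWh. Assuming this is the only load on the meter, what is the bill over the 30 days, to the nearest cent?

$34.76

Runtime = 2 h/day × 30 days = 60 h
Energy = 3.14 kW × 60 h = 188.4 kWh
Tier 1 (0–35 kWh): 35 × $0.13 = $4.55
Tier 2 (35–75 kWh): 40 × $0.16 = $6.4
Above 75 kWh: 113.4 × $0.21 = $23.814
Bill = $34.76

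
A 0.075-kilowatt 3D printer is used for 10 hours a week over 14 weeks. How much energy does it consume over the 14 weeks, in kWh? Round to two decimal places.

10.50 kWh

Runtime = 10 h/week × 14 weeks = 140 h
Energy = 0.075 kW × 140 h = 10.5 kWh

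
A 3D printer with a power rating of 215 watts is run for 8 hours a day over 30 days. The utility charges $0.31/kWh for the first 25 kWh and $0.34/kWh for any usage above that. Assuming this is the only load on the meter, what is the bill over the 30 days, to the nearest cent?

Runtime = 8 h/day × 30 days = 240 h
Energy = 0.215 kW × 240 h = 51.6 kWh
Tier 1 (0–25 kWh): 25 × $0.31 = $7.75
Above 25 kWh: 26.6 × $0.34 = $9.044
Bill = $16.79

$16.79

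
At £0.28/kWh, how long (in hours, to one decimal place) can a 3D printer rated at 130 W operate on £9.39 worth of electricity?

258.0 h

Energy available = £9.39 ÷ £0.28/kWh = 33.5357 kWh
Hours = 33.5357 kWh ÷ 0.13 kW = 258.0 h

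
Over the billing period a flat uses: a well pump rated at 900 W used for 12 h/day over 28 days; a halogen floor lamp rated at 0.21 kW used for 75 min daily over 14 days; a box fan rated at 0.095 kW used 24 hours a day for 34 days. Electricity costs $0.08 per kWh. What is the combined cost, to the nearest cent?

well pump: Runtime = 12 h/day × 28 days = 336 h
well pump: 0.9 kW × 336 h = 302.4 kWh
halogen floor lamp: Runtime = 75 min × 14 = 1050 min = 17.5 h
halogen floor lamp: 0.21 kW × 17.5 h = 3.675 kWh
box fan: Runtime = 24 h × 34 = 816 h
box fan: 0.095 kW × 816 h = 77.52 kWh
Total energy = 383.595 kWh
Cost = 383.595 × $0.08 = $30.69

$30.69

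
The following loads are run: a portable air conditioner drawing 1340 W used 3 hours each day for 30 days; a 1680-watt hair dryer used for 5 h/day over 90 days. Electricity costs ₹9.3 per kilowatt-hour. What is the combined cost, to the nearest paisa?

₹8152.38

portable air conditioner: Runtime = 3 h/day × 30 days = 90 h
portable air conditioner: 1.34 kW × 90 h = 120.6 kWh
hair dryer: Runtime = 5 h/day × 90 days = 450 h
hair dryer: 1.68 kW × 450 h = 756 kWh
Total energy = 876.6 kWh
Cost = 876.6 × ₹9.3 = ₹8152.38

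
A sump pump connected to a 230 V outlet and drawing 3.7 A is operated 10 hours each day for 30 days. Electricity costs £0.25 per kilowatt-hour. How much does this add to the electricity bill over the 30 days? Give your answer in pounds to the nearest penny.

£63.83

Power = 3.7 A × 230 V = 851 W = 0.851 kW
Runtime = 10 h/day × 30 days = 300 h
Energy = 0.851 kW × 300 h = 255.3 kWh
Cost = 255.3 kWh × £0.25/kWh = £63.83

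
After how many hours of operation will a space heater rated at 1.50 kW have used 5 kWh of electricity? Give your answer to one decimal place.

3.3 h

Hours = 5 kWh ÷ 1.5 kW = 3.3 h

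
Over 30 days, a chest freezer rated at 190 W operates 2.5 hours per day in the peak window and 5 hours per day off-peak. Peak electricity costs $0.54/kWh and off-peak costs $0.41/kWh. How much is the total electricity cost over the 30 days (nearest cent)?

Peak energy = 0.19 kW × 2.5 h × 30 = 14.25 kWh
Off-peak energy = 0.19 kW × 5 h × 30 = 28.5 kWh
Cost = 14.25 × $0.54 + 28.5 × $0.41 = $7.695 + $11.685 = $19.38

$19.38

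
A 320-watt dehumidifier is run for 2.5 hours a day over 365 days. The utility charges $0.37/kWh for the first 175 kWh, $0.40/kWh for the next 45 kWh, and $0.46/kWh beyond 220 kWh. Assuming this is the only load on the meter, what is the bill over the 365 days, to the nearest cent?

Runtime = 2.5 h/day × 365 days = 912.5 h
Energy = 0.32 kW × 912.5 h = 292 kWh
Tier 1 (0–175 kWh): 175 × $0.37 = $64.75
Tier 2 (175–220 kWh): 45 × $0.40 = $18
Above 220 kWh: 72 × $0.46 = $33.12
Bill = $115.87

$115.87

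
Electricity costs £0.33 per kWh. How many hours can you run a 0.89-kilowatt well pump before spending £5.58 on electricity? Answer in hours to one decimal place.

19.0 h

Energy available = £5.58 ÷ £0.33/kWh = 16.9091 kWh
Hours = 16.9091 kWh ÷ 0.89 kW = 19.0 h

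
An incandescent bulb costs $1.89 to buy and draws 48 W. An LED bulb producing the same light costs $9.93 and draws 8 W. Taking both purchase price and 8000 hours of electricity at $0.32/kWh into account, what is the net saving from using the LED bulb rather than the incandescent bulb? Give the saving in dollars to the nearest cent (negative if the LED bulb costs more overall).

$94.36

incandescent bulb: $1.89 + (48/1000) kW × 8000 h × $0.32 = $1.89 + $122.88 = $124.77
LED bulb: $9.93 + (8/1000) kW × 8000 h × $0.32 = $9.93 + $20.48 = $30.41
Saving = $124.77 − $30.41 = $94.36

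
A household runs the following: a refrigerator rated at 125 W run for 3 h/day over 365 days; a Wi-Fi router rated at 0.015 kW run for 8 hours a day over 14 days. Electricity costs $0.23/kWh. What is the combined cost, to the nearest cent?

$31.87

refrigerator: Runtime = 3 h/day × 365 days = 1095 h
refrigerator: 0.125 kW × 1095 h = 136.875 kWh
Wi-Fi router: Runtime = 8 h/day × 14 days = 112 h
Wi-Fi router: 0.015 kW × 112 h = 1.68 kWh
Total energy = 138.555 kWh
Cost = 138.555 × $0.23 = $31.87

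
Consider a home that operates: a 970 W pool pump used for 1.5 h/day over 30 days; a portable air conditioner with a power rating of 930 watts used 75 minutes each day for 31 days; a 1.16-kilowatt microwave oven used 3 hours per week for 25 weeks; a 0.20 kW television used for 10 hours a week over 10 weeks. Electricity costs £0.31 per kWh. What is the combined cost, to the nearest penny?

£57.87

pool pump: Runtime = 1.5 h/day × 30 days = 45 h
pool pump: 0.97 kW × 45 h = 43.65 kWh
portable air conditioner: Runtime = 75 min × 31 = 2325 min = 38.75 h
portable air conditioner: 0.93 kW × 38.75 h = 36.0375 kWh
microwave oven: Runtime = 3 h/week × 25 weeks = 75 h
microwave oven: 1.16 kW × 75 h = 87 kWh
television: Runtime = 10 h/week × 10 weeks = 100 h
television: 0.2 kW × 100 h = 20 kWh
Total energy = 186.6875 kWh
Cost = 186.6875 × £0.31 = £57.87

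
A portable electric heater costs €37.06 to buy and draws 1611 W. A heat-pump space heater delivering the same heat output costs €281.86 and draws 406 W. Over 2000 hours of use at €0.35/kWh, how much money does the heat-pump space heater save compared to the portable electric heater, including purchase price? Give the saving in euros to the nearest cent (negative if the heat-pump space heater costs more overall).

portable electric heater: €37.06 + (1611/1000) kW × 2000 h × €0.35 = €37.06 + €1127.7 = €1164.76
heat-pump space heater: €281.86 + (406/1000) kW × 2000 h × €0.35 = €281.86 + €284.2 = €566.06
Saving = €1164.76 − €566.06 = €598.7

€598.70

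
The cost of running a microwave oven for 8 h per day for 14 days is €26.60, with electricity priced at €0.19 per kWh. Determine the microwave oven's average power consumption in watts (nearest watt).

Energy = €26.60 ÷ €0.19/kWh = 140 kWh
Runtime = 8 h/day × 14 days = 112 h
Power = 140 kWh ÷ 112 h = 1.25 kW = 1250 W

1250 W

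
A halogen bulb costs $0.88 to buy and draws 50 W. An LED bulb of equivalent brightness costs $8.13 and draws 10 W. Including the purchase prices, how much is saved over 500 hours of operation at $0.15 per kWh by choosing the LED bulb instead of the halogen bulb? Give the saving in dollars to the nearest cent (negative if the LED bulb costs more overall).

-$4.25

halogen bulb: $0.88 + (50/1000) kW × 500 h × $0.15 = $0.88 + $3.75 = $4.63
LED bulb: $8.13 + (10/1000) kW × 500 h × $0.15 = $8.13 + $0.75 = $8.88
Saving = $4.63 − $8.88 = −$4.25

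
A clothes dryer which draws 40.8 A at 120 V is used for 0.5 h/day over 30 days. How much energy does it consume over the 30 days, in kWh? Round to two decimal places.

73.44 kWh

Power = 40.8 A × 120 V = 4896 W = 4.896 kW
Runtime = 0.5 h/day × 30 days = 15 h
Energy = 4.896 kW × 15 h = 73.44 kWh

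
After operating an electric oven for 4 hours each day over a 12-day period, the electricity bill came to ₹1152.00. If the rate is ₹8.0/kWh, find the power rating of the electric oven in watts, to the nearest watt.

Energy = ₹1152.00 ÷ ₹8.0/kWh = 144 kWh
Runtime = 4 h/day × 12 days = 48 h
Power = 144 kWh ÷ 48 h = 3 kW = 3000 W

3000 W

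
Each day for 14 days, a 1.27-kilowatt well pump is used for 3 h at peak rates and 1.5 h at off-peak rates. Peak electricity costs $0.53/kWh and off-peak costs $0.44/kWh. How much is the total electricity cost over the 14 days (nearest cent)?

$40.01

Peak energy = 1.27 kW × 3 h × 14 = 53.34 kWh
Off-peak energy = 1.27 kW × 1.5 h × 14 = 26.67 kWh
Cost = 53.34 × $0.53 + 26.67 × $0.44 = $28.2702 + $11.7348 = $40.01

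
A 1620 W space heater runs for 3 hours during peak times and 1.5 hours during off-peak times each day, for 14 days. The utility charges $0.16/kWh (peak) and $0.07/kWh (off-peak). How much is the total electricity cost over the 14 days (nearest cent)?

$13.27

Peak energy = 1.62 kW × 3 h × 14 = 68.04 kWh
Off-peak energy = 1.62 kW × 1.5 h × 14 = 34.02 kWh
Cost = 68.04 × $0.16 + 34.02 × $0.07 = $10.8864 + $2.3814 = $13.27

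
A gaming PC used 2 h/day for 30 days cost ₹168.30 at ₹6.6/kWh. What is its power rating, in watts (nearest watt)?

425 W

Energy = ₹168.30 ÷ ₹6.6/kWh = 25.5 kWh
Runtime = 2 h/day × 30 days = 60 h
Power = 25.5 kWh ÷ 60 h = 0.425 kW = 425 W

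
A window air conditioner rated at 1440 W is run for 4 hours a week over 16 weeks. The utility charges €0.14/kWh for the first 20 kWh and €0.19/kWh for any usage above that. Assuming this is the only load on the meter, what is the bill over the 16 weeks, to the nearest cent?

€16.51

Runtime = 4 h/week × 16 weeks = 64 h
Energy = 1.44 kW × 64 h = 92.16 kWh
Tier 1 (0–20 kWh): 20 × €0.14 = €2.8
Above 20 kWh: 72.16 × €0.19 = €13.7104
Bill = €16.51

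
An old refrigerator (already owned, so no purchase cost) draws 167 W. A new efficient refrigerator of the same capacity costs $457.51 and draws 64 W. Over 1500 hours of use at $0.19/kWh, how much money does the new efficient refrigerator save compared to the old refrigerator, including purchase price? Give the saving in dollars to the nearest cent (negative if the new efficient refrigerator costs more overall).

-$428.16

old refrigerator: $0.00 + (167/1000) kW × 1500 h × $0.19 = $0.00 + $47.595 = $47.595
new efficient refrigerator: $457.51 + (64/1000) kW × 1500 h × $0.19 = $457.51 + $18.24 = $475.75
Saving = $47.595 − $475.75 = −$428.155 → -$428.16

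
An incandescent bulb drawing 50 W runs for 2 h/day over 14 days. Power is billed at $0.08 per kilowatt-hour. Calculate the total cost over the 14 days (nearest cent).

Runtime = 2 h/day × 14 days = 28 h
Energy = 0.05 kW × 28 h = 1.4 kWh
Cost = 1.4 kWh × $0.08/kWh = $0.11

$0.11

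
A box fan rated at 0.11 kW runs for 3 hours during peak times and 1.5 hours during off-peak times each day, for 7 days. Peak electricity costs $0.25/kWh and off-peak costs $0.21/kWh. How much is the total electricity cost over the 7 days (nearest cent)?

Peak energy = 0.11 kW × 3 h × 7 = 2.31 kWh
Off-peak energy = 0.11 kW × 1.5 h × 7 = 1.155 kWh
Cost = 2.31 × $0.25 + 1.155 × $0.21 = $0.5775 + $0.24255 = $0.82

$0.82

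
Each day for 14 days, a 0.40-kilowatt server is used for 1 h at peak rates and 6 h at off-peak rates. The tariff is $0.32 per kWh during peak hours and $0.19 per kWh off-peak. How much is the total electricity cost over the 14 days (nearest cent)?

$8.18

Peak energy = 0.4 kW × 1 h × 14 = 5.6 kWh
Off-peak energy = 0.4 kW × 6 h × 14 = 33.6 kWh
Cost = 5.6 × $0.32 + 33.6 × $0.19 = $1.792 + $6.384 = $8.18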